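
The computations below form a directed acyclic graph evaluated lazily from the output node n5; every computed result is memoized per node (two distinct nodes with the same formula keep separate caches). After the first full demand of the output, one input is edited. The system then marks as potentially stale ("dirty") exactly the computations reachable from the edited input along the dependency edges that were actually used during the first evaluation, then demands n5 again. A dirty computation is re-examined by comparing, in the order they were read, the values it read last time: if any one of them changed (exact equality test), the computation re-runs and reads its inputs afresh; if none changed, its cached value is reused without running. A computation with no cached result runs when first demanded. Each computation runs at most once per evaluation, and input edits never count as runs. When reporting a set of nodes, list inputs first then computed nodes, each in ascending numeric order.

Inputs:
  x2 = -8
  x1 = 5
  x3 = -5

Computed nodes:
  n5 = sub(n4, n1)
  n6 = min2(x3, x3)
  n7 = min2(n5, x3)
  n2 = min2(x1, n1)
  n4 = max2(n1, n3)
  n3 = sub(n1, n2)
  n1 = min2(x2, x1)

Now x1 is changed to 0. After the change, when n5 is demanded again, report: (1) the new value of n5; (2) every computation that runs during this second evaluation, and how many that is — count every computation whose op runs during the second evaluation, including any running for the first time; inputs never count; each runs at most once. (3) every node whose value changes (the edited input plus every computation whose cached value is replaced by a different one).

First demand of the output computes:
  n1 = min2(-8, 5) = -8
  n2 = min2(5, -8) = -8
  n3 = sub(-8, -8) = 0
  n4 = max2(-8, 0) = 0
  n5 = sub(0, -8) = 8

After the edit, cleaning proceeds:
  n1: a read changed (x1 5->0) — executes, giving -8 — identical to its old value.
  n2: a read changed (x1 5->0) — executes, giving -8 — identical to its old value.
  n3: dirty, but its reads are unchanged (n1 unchanged, n2 unchanged); cached 0 stands.
  n4: dirty, but its reads are unchanged (n1 unchanged, n3 unchanged); cached 0 stands.
  n5: dirty, but its reads are unchanged (n4 unchanged, n1 unchanged); cached 8 stands.

Note where the cutoff bites: n3 is checked, finds nothing changed, and keeps its cache.

Demanding n5 again yields 8.
2 computations run: n1, n2.
The nodes whose values change: x1.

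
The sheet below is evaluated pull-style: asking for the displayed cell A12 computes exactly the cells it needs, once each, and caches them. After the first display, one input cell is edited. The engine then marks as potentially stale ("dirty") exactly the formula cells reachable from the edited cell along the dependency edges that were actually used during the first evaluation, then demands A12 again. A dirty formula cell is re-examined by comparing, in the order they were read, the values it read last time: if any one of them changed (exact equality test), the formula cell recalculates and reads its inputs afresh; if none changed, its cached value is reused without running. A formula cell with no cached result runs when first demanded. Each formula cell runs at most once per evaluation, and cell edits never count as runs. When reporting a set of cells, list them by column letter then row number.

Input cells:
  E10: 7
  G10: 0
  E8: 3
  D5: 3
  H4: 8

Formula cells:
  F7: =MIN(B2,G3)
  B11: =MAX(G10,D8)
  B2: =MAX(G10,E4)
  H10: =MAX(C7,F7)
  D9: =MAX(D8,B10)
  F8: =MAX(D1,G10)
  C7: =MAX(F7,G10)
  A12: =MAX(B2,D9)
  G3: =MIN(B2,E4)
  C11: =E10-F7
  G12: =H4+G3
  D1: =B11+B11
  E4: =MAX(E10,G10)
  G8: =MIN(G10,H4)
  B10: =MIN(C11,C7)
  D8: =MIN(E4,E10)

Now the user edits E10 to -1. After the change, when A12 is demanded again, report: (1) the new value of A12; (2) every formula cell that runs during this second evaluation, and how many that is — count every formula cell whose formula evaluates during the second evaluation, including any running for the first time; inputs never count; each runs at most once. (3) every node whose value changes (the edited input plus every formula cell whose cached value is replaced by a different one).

First demand of the output computes:
  E4 = MAX(7, 0) = 7
  B2 = MAX(0, 7) = 7
  D8 = MIN(7, 7) = 7
  G3 = MIN(7, 7) = 7
  F7 = MIN(7, 7) = 7
  C7 = MAX(7, 0) = 7
  C11 = 7 - 7 = 0
  B10 = MIN(0, 7) = 0
  D9 = MAX(7, 0) = 7
  A12 = MAX(7, 7) = 7

After the edit, cleaning proceeds:
  E4: a read changed (E10 7->-1) — executes, giving 0.
  B2: a read changed (E4 7->0) — executes, giving 0.
  D8: a read changed (E4 7->0; E10 7->-1) — executes, giving -1.
  G3: a read changed (B2 7->0; E4 7->0) — executes, giving 0.
  F7: a read changed (B2 7->0; G3 7->0) — executes, giving 0.
  C7: a read changed (F7 7->0) — executes, giving 0.
  C11: a read changed (E10 7->-1; F7 7->0) — executes, giving -1.
  B10: a read changed (C11 0->-1; C7 7->0) — executes, giving -1.
  D9: a read changed (D8 7->-1; B10 0->-1) — executes, giving -1.
  A12: a read changed (B2 7->0; D9 7->-1) — executes, giving 0.

Demanding A12 again yields 0.
10 formula cells run: A12, B2, B10, C7, C11, D8, D9, E4, F7, G3.
The nodes whose values change: A12, B2, B10, C7, C11, D8, D9, E4, E10, F7, G3.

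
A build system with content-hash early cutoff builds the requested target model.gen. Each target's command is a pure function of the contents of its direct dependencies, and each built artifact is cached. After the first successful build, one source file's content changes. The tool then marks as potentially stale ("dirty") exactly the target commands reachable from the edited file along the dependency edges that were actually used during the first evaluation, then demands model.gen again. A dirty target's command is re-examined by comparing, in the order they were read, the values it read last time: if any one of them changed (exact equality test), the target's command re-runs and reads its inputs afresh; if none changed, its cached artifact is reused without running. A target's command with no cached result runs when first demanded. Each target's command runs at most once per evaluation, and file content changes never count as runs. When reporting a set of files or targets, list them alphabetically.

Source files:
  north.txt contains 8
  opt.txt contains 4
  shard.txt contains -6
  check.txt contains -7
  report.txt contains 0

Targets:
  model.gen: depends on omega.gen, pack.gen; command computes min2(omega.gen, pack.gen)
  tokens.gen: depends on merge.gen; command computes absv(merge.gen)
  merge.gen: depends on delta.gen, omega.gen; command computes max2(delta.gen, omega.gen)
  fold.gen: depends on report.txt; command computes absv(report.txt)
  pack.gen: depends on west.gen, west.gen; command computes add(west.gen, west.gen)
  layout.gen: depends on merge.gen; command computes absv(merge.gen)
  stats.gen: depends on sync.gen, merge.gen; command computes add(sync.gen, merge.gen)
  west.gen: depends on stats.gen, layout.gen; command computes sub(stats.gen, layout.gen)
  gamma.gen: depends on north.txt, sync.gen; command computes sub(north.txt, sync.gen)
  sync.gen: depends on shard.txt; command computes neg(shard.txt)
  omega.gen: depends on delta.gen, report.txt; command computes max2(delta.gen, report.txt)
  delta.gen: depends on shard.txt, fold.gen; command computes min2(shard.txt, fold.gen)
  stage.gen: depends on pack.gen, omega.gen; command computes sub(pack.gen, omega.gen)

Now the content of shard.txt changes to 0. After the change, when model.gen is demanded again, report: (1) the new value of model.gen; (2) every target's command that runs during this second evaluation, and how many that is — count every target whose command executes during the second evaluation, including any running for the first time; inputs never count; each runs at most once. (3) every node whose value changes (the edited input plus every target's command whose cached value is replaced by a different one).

New value of model.gen: 0.
Target commands that run: delta.gen, merge.gen, model.gen, omega.gen, pack.gen, stats.gen, sync.gen, west.gen — 8 in total.
Values that change: delta.gen, pack.gen, shard.txt, stats.gen, sync.gen, west.gen.
Key observation: the cutoff stops propagation at layout.gen — its inputs' values are unchanged, so it reuses its cache.

First evaluation (everything demanded from the output):
  fold.gen = absv(0) = 0
  delta.gen = min2(-6, 0) = -6
  omega.gen = max2(-6, 0) = 0
  merge.gen = max2(-6, 0) = 0
  layout.gen = absv(0) = 0
  sync.gen = neg(-6) = 6
  stats.gen = add(6, 0) = 6
  west.gen = sub(6, 0) = 6
  pack.gen = add(6, 6) = 12
  model.gen = min2(0, 12) = 0

Propagation after the edit:
  delta.gen: runs — shard.txt -6->0; result 0.
  omega.gen: runs — delta.gen -6->0; result 0 (same value as before).
  merge.gen: runs — delta.gen -6->0; result 0 (same value as before).
  layout.gen: checked — values it read are unchanged (merge.gen unchanged); reused cached 0 without running.
  sync.gen: runs — shard.txt -6->0; result 0.
  stats.gen: runs — sync.gen 6->0; result 0.
  west.gen: runs — stats.gen 6->0; result 0.
  pack.gen: runs — west.gen 6->0; west.gen 6->0; result 0.
  model.gen: runs — pack.gen 12->0; result 0 (same value as before).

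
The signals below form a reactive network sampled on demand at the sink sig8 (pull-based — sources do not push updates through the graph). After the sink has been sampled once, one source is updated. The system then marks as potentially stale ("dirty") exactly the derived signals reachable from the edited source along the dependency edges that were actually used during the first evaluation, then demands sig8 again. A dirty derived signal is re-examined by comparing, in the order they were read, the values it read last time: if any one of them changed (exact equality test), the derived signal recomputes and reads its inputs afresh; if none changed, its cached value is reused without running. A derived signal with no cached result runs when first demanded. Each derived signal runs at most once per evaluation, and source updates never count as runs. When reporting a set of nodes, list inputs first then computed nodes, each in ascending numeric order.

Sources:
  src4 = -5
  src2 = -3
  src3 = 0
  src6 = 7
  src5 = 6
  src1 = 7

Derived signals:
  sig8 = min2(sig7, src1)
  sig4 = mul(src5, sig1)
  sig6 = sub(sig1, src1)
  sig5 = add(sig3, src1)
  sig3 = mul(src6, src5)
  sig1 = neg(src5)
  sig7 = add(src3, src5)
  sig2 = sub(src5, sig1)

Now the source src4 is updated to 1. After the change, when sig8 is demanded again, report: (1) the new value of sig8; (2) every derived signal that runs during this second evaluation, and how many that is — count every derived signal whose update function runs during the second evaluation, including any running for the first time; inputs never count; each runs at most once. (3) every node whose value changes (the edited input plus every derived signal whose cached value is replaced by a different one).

Initial pass — values computed on the first demand:
  sig7 = add(0, 6) = 6
  sig8 = min2(6, 7) = 6

Second demand — change propagation:
  no demanded computation ever read src4, so the edit dirties nothing and nothing runs.

The important point: nothing the output needs ever reads src4, so the edit is invisible to it.

sig8 now evaluates to 6.
Run set: none (0 run).
Changed values: src4.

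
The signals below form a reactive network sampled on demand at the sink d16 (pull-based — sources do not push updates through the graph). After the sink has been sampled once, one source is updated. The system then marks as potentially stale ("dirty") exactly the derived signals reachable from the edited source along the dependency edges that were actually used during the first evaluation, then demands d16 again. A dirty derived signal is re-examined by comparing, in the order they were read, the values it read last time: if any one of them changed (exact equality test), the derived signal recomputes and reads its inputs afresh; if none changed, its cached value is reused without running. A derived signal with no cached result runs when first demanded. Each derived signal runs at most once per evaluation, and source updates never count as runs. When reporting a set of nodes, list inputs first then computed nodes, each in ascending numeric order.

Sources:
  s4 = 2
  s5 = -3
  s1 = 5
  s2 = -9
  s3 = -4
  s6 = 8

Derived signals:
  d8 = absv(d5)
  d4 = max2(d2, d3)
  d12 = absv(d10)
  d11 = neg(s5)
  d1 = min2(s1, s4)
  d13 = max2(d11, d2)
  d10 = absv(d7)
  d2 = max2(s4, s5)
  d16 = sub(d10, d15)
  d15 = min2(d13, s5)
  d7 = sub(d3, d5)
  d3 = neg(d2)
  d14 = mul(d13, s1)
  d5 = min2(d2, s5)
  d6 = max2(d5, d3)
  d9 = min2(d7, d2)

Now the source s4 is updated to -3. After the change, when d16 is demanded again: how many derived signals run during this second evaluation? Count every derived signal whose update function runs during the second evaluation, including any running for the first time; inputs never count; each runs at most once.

Run set: d2, d3, d5, d7, d10, d13, d16 (7 run).
The important point: at d15 every value read last time is unchanged, so the dirty flag clears without a run.

Initial pass — values computed on the first demand:
  d2 = max2(2, -3) = 2
  d3 = neg(2) = -2
  d5 = min2(2, -3) = -3
  d7 = sub(-2, -3) = 1
  d10 = absv(1) = 1
  d11 = neg(-3) = 3
  d13 = max2(3, 2) = 3
  d15 = min2(3, -3) = -3
  d16 = sub(1, -3) = 4

Second demand — change propagation:
  d2: re-runs because s4 2->-3; new result -3.
  d3: re-runs because d2 2->-3; new result 3.
  d5: re-runs because d2 2->-3; new result -3 (unchanged).
  d7: re-runs because d3 -2->3; new result 6.
  d10: re-runs because d7 1->6; new result 6.
  d13: re-runs because d2 2->-3; new result 3 (unchanged).
  d15: re-examined; everything it read last time is the same (d13 unchanged, s5 unchanged) — cache -3 kept, no run.
  d16: re-runs because d10 1->6; new result 9.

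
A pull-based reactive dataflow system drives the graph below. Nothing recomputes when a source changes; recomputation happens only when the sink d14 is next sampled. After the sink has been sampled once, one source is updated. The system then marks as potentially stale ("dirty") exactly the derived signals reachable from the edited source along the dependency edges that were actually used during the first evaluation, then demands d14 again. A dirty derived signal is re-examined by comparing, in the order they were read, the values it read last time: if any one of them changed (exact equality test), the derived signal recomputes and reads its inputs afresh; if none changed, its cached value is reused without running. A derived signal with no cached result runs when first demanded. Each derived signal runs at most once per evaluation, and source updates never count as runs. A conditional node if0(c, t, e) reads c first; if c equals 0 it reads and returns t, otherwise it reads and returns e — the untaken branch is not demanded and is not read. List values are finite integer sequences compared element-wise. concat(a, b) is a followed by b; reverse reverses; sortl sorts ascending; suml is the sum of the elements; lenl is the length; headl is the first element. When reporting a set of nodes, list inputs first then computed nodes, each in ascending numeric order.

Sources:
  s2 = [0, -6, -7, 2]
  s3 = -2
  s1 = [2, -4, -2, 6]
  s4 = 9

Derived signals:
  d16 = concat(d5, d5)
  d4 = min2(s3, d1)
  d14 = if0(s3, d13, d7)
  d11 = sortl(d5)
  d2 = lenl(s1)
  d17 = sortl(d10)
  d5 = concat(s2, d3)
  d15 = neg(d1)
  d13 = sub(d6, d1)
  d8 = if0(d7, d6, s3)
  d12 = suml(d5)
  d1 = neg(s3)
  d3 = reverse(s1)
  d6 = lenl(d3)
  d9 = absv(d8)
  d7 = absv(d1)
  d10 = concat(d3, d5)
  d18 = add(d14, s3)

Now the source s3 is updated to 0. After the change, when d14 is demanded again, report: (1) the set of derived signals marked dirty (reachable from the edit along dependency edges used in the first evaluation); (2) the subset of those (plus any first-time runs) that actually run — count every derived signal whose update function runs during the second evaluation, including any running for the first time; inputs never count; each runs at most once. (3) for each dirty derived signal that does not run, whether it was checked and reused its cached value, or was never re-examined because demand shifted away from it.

First evaluation (everything demanded from the output):
  d1 = neg(-2) = 2
  d7 = absv(2) = 2
  d14 = if0(s3=-2 -> else branch d7) = 2

Propagation after the edit:
  d1: runs — s3 -2->0; result 0.
  d3: demanded for the first time — runs, produces [6, -2, -4, 2].
  d6: demanded for the first time — runs, produces 4.
  d7: marked dirty but never re-examined — demand shifted away from it.
  d13: demanded for the first time — runs, produces 4.
  d14: runs — s3 -2->0; result 4.

Key observation: a condition flipped, so demand moved to the other branch — d7 is never re-examined.

Marked dirty: d1, d7, d14.
Derived signals that run: d1, d3, d6, d13, d14 — 5 in total.
Never re-examined (demand shifted away): d7.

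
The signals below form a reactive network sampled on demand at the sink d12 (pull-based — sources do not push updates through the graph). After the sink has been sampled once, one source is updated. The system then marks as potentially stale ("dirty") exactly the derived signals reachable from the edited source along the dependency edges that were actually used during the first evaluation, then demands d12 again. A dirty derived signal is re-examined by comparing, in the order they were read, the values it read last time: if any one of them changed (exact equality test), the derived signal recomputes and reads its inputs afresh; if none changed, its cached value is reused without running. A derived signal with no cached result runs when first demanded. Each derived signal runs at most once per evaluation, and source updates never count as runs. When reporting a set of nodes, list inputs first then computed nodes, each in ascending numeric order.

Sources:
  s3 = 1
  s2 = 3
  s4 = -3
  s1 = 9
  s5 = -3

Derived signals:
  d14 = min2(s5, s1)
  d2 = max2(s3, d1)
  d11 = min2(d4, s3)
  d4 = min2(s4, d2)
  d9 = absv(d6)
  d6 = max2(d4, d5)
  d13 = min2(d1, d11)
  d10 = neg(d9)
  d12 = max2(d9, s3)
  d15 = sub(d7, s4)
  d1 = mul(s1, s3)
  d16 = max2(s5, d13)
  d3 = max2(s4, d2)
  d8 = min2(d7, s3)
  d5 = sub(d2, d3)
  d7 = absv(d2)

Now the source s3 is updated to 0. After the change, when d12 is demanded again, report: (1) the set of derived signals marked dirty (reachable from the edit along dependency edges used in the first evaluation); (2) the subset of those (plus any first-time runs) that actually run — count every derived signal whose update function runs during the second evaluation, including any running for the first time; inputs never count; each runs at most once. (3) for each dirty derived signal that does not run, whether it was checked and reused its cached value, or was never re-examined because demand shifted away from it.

Dirty set: d1, d2, d3, d4, d5, d6, d9, d12.
Run set: d1, d2, d3, d4, d5, d12 (6 run).
Re-examined without running (cache reused): d6, d9.
The important point: at d6 every value read last time is unchanged, so the dirty flag clears without a run.

Initial pass — values computed on the first demand:
  d1 = mul(9, 1) = 9
  d2 = max2(1, 9) = 9
  d3 = max2(-3, 9) = 9
  d4 = min2(-3, 9) = -3
  d5 = sub(9, 9) = 0
  d6 = max2(-3, 0) = 0
  d9 = absv(0) = 0
  d12 = max2(0, 1) = 1

Second demand — change propagation:
  d1: re-runs because s3 1->0; new result 0.
  d2: re-runs because s3 1->0; d1 9->0; new result 0.
  d3: re-runs because d2 9->0; new result 0.
  d4: re-runs because d2 9->0; new result -3 (unchanged).
  d5: re-runs because d2 9->0; d3 9->0; new result 0 (unchanged).
  d6: re-examined; everything it read last time is the same (d4 unchanged, d5 unchanged) — cache 0 kept, no run.
  d9: re-examined; everything it read last time is the same (d6 unchanged) — cache 0 kept, no run.
  d12: re-runs because s3 1->0; new result 0.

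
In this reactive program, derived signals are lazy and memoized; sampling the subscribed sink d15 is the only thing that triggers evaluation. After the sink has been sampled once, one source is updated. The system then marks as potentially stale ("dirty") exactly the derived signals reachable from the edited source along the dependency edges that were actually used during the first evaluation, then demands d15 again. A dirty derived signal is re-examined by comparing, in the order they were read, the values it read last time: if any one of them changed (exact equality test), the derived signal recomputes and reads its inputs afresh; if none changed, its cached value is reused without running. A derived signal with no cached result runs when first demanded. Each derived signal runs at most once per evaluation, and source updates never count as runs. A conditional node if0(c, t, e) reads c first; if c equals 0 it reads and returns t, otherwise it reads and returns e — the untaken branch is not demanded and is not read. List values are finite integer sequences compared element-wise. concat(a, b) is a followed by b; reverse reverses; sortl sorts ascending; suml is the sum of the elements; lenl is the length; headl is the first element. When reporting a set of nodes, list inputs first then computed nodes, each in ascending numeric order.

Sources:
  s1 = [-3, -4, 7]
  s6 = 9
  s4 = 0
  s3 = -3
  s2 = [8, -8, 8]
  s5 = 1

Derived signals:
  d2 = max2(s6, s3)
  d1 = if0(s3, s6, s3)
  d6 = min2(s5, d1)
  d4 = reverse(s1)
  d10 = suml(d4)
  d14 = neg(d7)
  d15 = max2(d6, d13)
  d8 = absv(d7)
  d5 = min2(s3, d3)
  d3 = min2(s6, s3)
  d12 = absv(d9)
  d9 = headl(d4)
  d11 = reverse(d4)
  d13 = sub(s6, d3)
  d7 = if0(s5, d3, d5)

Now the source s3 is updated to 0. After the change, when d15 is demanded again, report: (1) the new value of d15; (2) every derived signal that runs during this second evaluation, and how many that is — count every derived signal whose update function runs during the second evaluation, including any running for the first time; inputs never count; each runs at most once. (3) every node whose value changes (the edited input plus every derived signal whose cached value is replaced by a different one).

First demand of the output computes:
  d1 = if0(s3=-3 -> else branch s3) = -3
  d3 = min2(9, -3) = -3
  d6 = min2(1, -3) = -3
  d13 = sub(9, -3) = 12
  d15 = max2(-3, 12) = 12

After the edit, cleaning proceeds:
  d1: a read changed (s3 -3->0; s3 -3->0) — executes, giving 9.
  d3: a read changed (s3 -3->0) — executes, giving 0.
  d6: a read changed (d1 -3->9) — executes, giving 1.
  d13: a read changed (d3 -3->0) — executes, giving 9.
  d15: a read changed (d6 -3->1; d13 12->9) — executes, giving 9.

Demanding d15 again yields 9.
5 derived signals run: d1, d3, d6, d13, d15.
The nodes whose values change: s3, d1, d3, d6, d13, d15.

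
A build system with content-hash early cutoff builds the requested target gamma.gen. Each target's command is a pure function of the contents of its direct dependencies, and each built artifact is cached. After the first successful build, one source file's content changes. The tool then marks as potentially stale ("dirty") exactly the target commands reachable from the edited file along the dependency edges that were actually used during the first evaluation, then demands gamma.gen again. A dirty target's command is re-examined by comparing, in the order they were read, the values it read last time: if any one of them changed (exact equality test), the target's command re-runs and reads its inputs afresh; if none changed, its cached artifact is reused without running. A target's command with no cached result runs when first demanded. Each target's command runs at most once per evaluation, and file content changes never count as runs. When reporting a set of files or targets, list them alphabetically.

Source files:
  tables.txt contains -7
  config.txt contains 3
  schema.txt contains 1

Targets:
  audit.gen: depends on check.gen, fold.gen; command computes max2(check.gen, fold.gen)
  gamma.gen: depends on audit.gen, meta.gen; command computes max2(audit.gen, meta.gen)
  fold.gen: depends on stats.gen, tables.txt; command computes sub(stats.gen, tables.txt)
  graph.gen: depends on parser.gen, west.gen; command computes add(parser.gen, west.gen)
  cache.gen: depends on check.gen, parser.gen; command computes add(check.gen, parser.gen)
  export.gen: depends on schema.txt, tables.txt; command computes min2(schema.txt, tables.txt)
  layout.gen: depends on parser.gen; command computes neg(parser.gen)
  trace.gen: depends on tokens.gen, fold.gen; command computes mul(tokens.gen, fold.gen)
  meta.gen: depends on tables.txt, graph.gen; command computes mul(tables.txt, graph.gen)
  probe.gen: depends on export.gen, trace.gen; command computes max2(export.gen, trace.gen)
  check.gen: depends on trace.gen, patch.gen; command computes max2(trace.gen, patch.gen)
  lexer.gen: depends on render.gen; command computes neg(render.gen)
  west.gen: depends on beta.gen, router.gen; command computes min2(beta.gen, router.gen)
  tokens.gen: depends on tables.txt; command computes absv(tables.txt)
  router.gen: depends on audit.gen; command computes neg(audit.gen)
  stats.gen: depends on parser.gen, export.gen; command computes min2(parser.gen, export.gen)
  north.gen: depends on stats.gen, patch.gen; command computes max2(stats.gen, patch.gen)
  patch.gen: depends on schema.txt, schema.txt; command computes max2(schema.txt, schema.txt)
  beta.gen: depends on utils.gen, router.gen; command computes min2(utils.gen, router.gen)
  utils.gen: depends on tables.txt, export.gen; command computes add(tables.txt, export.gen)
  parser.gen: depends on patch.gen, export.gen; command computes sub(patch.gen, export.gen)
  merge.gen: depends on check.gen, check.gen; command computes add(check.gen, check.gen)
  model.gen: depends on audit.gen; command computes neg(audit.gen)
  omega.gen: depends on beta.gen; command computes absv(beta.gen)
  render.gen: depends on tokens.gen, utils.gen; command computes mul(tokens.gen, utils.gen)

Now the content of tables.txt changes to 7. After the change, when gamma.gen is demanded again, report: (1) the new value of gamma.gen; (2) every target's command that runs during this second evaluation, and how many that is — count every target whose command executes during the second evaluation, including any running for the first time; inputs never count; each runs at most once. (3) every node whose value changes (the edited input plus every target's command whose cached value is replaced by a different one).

First evaluation (everything demanded from the output):
  export.gen = min2(1, -7) = -7
  patch.gen = max2(1, 1) = 1
  parser.gen = sub(1, -7) = 8
  stats.gen = min2(8, -7) = -7
  fold.gen = sub(-7, -7) = 0
  tokens.gen = absv(-7) = 7
  trace.gen = mul(7, 0) = 0
  check.gen = max2(0, 1) = 1
  audit.gen = max2(1, 0) = 1
  router.gen = neg(1) = -1
  utils.gen = add(-7, -7) = -14
  beta.gen = min2(-14, -1) = -14
  west.gen = min2(-14, -1) = -14
  graph.gen = add(8, -14) = -6
  meta.gen = mul(-7, -6) = 42
  gamma.gen = max2(1, 42) = 42

Propagation after the edit:
  export.gen: runs — tables.txt -7->7; result 1.
  parser.gen: runs — export.gen -7->1; result 0.
  stats.gen: runs — parser.gen 8->0; export.gen -7->1; result 0.
  fold.gen: runs — stats.gen -7->0; tables.txt -7->7; result -7.
  tokens.gen: runs — tables.txt -7->7; result 7 (same value as before).
  trace.gen: runs — fold.gen 0->-7; result -49.
  check.gen: runs — trace.gen 0->-49; result 1 (same value as before).
  audit.gen: runs — fold.gen 0->-7; result 1 (same value as before).
  router.gen: checked — values it read are unchanged (audit.gen unchanged); reused cached -1 without running.
  utils.gen: runs — tables.txt -7->7; export.gen -7->1; result 8.
  beta.gen: runs — utils.gen -14->8; result -1.
  west.gen: runs — beta.gen -14->-1; result -1.
  graph.gen: runs — parser.gen 8->0; west.gen -14->-1; result -1.
  meta.gen: runs — tables.txt -7->7; graph.gen -6->-1; result -7.
  gamma.gen: runs — meta.gen 42->-7; result 1.

Key observation: the cutoff stops propagation at router.gen — its inputs' values are unchanged, so it reuses its cache.

New value of gamma.gen: 1.
Target commands that run: audit.gen, beta.gen, check.gen, export.gen, fold.gen, gamma.gen, graph.gen, meta.gen, parser.gen, stats.gen, tokens.gen, trace.gen, utils.gen, west.gen — 14 in total.
Values that change: beta.gen, export.gen, fold.gen, gamma.gen, graph.gen, meta.gen, parser.gen, stats.gen, tables.txt, trace.gen, utils.gen, west.gen.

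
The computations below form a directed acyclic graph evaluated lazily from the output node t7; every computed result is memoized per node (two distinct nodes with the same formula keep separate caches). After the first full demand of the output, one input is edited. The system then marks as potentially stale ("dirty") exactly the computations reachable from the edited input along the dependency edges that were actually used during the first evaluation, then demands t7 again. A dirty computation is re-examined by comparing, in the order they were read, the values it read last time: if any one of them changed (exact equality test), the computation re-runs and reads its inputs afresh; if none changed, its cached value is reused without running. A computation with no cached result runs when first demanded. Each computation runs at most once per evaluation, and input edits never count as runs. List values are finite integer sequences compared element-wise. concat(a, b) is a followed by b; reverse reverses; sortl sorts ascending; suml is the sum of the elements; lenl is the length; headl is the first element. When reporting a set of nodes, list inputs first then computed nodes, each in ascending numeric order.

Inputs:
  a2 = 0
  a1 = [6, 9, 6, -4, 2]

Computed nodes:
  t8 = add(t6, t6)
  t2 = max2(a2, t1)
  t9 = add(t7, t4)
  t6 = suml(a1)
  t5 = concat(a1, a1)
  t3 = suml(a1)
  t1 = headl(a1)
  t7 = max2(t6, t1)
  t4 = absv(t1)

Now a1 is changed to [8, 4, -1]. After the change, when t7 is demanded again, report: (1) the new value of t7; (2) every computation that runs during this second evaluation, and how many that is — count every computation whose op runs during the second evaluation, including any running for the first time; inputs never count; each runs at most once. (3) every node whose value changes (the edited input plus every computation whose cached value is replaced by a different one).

First demand of the output computes:
  t1 = headl([6, 9, 6, -4, 2]) = 6
  t6 = suml([6, 9, 6, -4, 2]) = 19
  t7 = max2(19, 6) = 19

After the edit, cleaning proceeds:
  t1: a read changed (a1 [6, 9, 6, -4, 2]->[8, 4, -1]) — executes, giving 8.
  t6: a read changed (a1 [6, 9, 6, -4, 2]->[8, 4, -1]) — executes, giving 11.
  t7: a read changed (t6 19->11; t1 6->8) — executes, giving 11.

Demanding t7 again yields 11.
3 computations run: t1, t6, t7.
The nodes whose values change: a1, t1, t6, t7.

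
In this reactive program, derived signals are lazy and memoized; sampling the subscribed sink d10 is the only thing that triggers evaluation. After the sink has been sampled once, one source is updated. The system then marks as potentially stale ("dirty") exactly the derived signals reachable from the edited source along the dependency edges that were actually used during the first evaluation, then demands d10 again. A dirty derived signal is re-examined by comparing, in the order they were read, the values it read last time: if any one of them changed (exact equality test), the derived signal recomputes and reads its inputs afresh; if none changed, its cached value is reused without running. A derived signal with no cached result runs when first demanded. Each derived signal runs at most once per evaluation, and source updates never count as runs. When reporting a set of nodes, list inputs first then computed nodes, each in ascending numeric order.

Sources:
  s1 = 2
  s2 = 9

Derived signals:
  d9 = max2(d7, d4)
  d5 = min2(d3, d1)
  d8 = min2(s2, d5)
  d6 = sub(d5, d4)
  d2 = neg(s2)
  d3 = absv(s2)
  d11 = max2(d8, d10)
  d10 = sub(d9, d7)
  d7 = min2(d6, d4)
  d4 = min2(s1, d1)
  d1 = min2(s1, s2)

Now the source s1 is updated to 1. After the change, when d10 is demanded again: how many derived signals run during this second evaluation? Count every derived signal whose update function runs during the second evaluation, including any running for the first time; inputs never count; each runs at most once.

First demand of the output computes:
  d1 = min2(2, 9) = 2
  d3 = absv(9) = 9
  d4 = min2(2, 2) = 2
  d5 = min2(9, 2) = 2
  d6 = sub(2, 2) = 0
  d7 = min2(0, 2) = 0
  d9 = max2(0, 2) = 2
  d10 = sub(2, 0) = 2

After the edit, cleaning proceeds:
  d1: a read changed (s1 2->1) — executes, giving 1.
  d4: a read changed (s1 2->1; d1 2->1) — executes, giving 1.
  d5: a read changed (d1 2->1) — executes, giving 1.
  d6: a read changed (d5 2->1; d4 2->1) — executes, giving 0 — identical to its old value.
  d7: a read changed (d4 2->1) — executes, giving 0 — identical to its old value.
  d9: a read changed (d4 2->1) — executes, giving 1.
  d10: a read changed (d9 2->1) — executes, giving 1.

7 derived signals run: d1, d4, d5, d6, d7, d9, d10.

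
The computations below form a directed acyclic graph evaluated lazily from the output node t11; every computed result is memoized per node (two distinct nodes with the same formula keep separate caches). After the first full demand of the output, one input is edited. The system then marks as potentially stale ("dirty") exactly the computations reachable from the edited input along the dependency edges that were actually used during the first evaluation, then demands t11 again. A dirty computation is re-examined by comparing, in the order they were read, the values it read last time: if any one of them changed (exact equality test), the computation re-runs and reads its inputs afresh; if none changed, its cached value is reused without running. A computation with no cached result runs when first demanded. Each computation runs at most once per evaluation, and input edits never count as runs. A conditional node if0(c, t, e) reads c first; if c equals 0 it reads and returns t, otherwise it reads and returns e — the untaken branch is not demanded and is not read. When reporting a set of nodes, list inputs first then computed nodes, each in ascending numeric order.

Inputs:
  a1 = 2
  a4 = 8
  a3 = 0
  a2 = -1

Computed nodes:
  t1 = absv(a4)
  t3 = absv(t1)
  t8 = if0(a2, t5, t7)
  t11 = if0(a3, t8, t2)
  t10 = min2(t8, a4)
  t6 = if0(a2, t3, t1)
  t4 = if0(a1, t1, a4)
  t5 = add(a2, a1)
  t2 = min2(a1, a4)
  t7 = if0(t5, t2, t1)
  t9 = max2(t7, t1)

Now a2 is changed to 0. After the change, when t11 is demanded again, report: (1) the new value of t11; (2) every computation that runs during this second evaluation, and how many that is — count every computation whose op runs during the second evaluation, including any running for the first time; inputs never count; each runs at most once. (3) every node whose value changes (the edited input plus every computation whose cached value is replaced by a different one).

Demanding t11 again yields 2.
3 computations run: t5, t8, t11.
The nodes whose values change: a2, t5, t8, t11.
Note the branch switch — demand abandons t7, which is never re-examined.

First demand of the output computes:
  t1 = absv(8) = 8
  t5 = add(-1, 2) = 1
  t7 = if0(t5=1 -> else branch t1) = 8
  t8 = if0(a2=-1 -> else branch t7) = 8
  t11 = if0(a3=0 -> then branch t8) = 8

After the edit, cleaning proceeds:
  t5: a read changed (a2 -1->0) — executes, giving 2.
  t7: stays stale; no demand reaches it after the flip.
  t8: a read changed (a2 -1->0) — executes, giving 2.
  t11: a read changed (t8 8->2) — executes, giving 2.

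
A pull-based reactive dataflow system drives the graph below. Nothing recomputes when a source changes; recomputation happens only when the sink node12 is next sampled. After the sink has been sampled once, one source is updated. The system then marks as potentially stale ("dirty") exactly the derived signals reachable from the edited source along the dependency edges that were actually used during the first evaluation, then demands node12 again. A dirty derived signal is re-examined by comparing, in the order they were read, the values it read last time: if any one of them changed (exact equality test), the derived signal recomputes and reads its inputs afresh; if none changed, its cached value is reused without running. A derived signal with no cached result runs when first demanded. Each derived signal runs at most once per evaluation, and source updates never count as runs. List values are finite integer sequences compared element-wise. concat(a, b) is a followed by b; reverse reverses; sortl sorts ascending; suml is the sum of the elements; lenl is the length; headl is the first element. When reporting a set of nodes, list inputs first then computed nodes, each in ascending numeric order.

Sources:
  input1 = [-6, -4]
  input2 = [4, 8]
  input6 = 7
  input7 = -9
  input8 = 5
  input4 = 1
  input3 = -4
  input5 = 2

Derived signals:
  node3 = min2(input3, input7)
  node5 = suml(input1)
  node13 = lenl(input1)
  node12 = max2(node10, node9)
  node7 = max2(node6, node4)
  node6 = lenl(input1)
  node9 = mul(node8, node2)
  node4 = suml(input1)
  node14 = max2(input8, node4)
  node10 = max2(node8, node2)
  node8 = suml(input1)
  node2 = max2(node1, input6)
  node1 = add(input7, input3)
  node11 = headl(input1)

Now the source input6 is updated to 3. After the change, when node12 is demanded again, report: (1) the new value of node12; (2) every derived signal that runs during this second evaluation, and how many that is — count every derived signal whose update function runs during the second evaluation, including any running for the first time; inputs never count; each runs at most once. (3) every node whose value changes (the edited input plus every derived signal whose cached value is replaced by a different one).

First evaluation (everything demanded from the output):
  node1 = add(-9, -4) = -13
  node2 = max2(-13, 7) = 7
  node8 = suml([-6, -4]) = -10
  node9 = mul(-10, 7) = -70
  node10 = max2(-10, 7) = 7
  node12 = max2(7, -70) = 7

Propagation after the edit:
  node2: runs — input6 7->3; result 3.
  node9: runs — node2 7->3; result -30.
  node10: runs — node2 7->3; result 3.
  node12: runs — node10 7->3; node9 -70->-30; result 3.

New value of node12: 3.
Derived signals that run: node2, node9, node10, node12 — 4 in total.
Values that change: input6, node2, node9, node10, node12.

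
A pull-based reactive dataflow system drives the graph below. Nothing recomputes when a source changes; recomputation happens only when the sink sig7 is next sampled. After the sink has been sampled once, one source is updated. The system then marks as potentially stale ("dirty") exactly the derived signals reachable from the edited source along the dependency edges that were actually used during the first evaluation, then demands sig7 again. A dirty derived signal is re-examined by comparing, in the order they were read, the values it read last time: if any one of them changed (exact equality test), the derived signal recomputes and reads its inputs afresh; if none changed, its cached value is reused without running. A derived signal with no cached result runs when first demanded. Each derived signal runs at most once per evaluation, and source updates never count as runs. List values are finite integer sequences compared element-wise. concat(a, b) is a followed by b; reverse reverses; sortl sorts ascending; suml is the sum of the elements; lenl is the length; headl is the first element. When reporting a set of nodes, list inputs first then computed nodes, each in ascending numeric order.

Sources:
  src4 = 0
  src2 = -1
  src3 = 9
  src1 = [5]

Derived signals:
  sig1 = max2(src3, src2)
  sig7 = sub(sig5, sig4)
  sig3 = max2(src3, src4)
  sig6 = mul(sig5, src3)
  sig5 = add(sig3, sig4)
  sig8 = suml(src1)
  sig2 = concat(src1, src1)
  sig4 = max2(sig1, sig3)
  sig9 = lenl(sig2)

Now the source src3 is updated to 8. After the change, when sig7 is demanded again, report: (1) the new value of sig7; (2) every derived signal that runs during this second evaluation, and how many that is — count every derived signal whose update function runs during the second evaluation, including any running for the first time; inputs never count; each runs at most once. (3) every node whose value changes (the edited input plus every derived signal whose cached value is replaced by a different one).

New value of sig7: 8.
Derived signals that run: sig1, sig3, sig4, sig5, sig7 — 5 in total.
Values that change: src3, sig1, sig3, sig4, sig5, sig7.

First evaluation (everything demanded from the output):
  sig1 = max2(9, -1) = 9
  sig3 = max2(9, 0) = 9
  sig4 = max2(9, 9) = 9
  sig5 = add(9, 9) = 18
  sig7 = sub(18, 9) = 9

Propagation after the edit:
  sig1: runs — src3 9->8; result 8.
  sig3: runs — src3 9->8; result 8.
  sig4: runs — sig1 9->8; sig3 9->8; result 8.
  sig5: runs — sig3 9->8; sig4 9->8; result 16.
  sig7: runs — sig5 18->16; sig4 9->8; result 8.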